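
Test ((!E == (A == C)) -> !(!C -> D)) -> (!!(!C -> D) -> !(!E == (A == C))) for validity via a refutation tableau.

Valid

Assume the negation and expand:
Initial set: {!(((!E == (A == C)) -> !(!C -> D)) -> (!!(!C -> D) -> !(!E == (A == C))))}.
!(((!E == (A == C)) -> !(!C -> D)) -> (!!(!C -> D) -> !(!E == (A == C)))): α-rule — add ((!E == (A == C)) -> !(!C -> D)), !(!!(!C -> D) -> !(!E == (A == C))).
!(!!(!C -> D) -> !(!E == (A == C))): α-rule — add !!(!C -> D), !!(!E == (A == C)).
!!(!C -> D): drop double negation, giving (!C -> D).
((!E == (A == C)) -> !(!C -> D)): β-rule — branch into !(!E == (A == C))  //  !(!C -> D).
  branch 1 (add !(!E == (A == C))):
    !!(!E == (A == C)): β-rule — branch into !E, (A == C)  //  !!E, !(A == C).
      branch 1.1 (add !E, (A == C)):
        (!C -> D): β-rule — branch into !!C  //  D.
          branch 1.1.1 (add !!C):
            !(!E == (A == C)): β-rule — branch into !E, !(A == C)  //  !!E, (A == C).
              branch 1.1.1.1 (add !E, !(A == C)):
                (A == C): β-rule — branch into A, C  //  !A, !C.
                  branch 1.1.1.1.1 (add A, C):
                    !(A == C): β-rule — branch into A, !C  //  !A, C.
                      branch 1.1.1.1.1.1 (add A, !C):
                        × closes — contains both C and !C.
                      branch 1.1.1.1.1.2 (add !A, C):
                        × closes — contains both A and !A.
                  branch 1.1.1.1.2 (add !A, !C):
                    × closes — contains both C and !C.
              branch 1.1.1.2 (add !!E, (A == C)):
                × closes — contains both E and !E.
          branch 1.1.2 (add D):
            !(!E == (A == C)): β-rule — branch into !E, !(A == C)  //  !!E, (A == C).
              branch 1.1.2.1 (add !E, !(A == C)):
                (A == C): β-rule — branch into A, C  //  !A, !C.
                  branch 1.1.2.1.1 (add A, C):
                    !(A == C): β-rule — branch into A, !C  //  !A, C.
                      branch 1.1.2.1.1.1 (add A, !C):
                        × closes — contains both C and !C.
                      branch 1.1.2.1.1.2 (add !A, C):
                        × closes — contains both A and !A.
                  branch 1.1.2.1.2 (add !A, !C):
                    !(A == C): β-rule — branch into A, !C  //  !A, C.
                      branch 1.1.2.1.2.1 (add A, !C):
                        × closes — contains both A and !A.
                      branch 1.1.2.1.2.2 (add !A, C):
                        × closes — contains both C and !C.
              branch 1.1.2.2 (add !!E, (A == C)):
                × closes — contains both E and !E.
      branch 1.2 (add !!E, !(A == C)):
        (!C -> D): β-rule — branch into !!C  //  D.
          branch 1.2.1 (add !!C):
            !(!E == (A == C)): β-rule — branch into !E, !(A == C)  //  !!E, (A == C).
              branch 1.2.1.1 (add !E, !(A == C)):
                × closes — contains both E and !E.
              branch 1.2.1.2 (add !!E, (A == C)):
                !(A == C): β-rule — branch into A, !C  //  !A, C.
                  branch 1.2.1.2.1 (add A, !C):
                    × closes — contains both C and !C.
                  branch 1.2.1.2.2 (add !A, C):
                    (A == C): β-rule — branch into A, C  //  !A, !C.
                      branch 1.2.1.2.2.1 (add A, C):
                        × closes — contains both A and !A.
                      branch 1.2.1.2.2.2 (add !A, !C):
                        × closes — contains both C and !C.
          branch 1.2.2 (add D):
            !(!E == (A == C)): β-rule — branch into !E, !(A == C)  //  !!E, (A == C).
              branch 1.2.2.1 (add !E, !(A == C)):
                × closes — contains both E and !E.
              branch 1.2.2.2 (add !!E, (A == C)):
                !(A == C): β-rule — branch into A, !C  //  !A, C.
                  branch 1.2.2.2.1 (add A, !C):
                    (A == C): β-rule — branch into A, C  //  !A, !C.
                      branch 1.2.2.2.1.1 (add A, C):
                        × closes — contains both C and !C.
                      branch 1.2.2.2.1.2 (add !A, !C):
                        × closes — contains both A and !A.
                  branch 1.2.2.2.2 (add !A, C):
                    (A == C): β-rule — branch into A, C  //  !A, !C.
                      branch 1.2.2.2.2.1 (add A, C):
                        × closes — contains both A and !A.
                      branch 1.2.2.2.2.2 (add !A, !C):
                        × closes — contains both C and !C.
  branch 2 (add !(!C -> D)):
    !(!C -> D): α-rule — add !C, !D.
    !!(!E == (A == C)): β-rule — branch into !E, (A == C)  //  !!E, !(A == C).
      branch 2.1 (add !E, (A == C)):
        (!C -> D): β-rule — branch into !!C  //  D.
          branch 2.1.1 (add !!C):
            × closes — contains both C and !C.
          branch 2.1.2 (add D):
            × closes — contains both D and !D.
      branch 2.2 (add !!E, !(A == C)):
        (!C -> D): β-rule — branch into !!C  //  D.
          branch 2.2.1 (add !!C):
            × closes — contains both C and !C.
          branch 2.2.2 (add D):
            × closes — contains both D and !D.
All 22 branches close.
Every branch closed, so the negation is unsatisfiable and the formula is valid.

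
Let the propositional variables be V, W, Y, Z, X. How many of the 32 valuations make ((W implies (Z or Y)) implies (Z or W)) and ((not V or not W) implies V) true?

12

Initial set: {(((W implies (Z or Y)) implies (Z or W)) and ((not V or not W) implies V))}.
(((W implies (Z or Y)) implies (Z or W)) and ((not V or not W) implies V)): α-rule — add ((W implies (Z or Y)) implies (Z or W)), ((not V or not W) implies V).
((W implies (Z or Y)) implies (Z or W)): β-rule — branch into not (W implies (Z or Y))  //  (Z or W).
  branch 1 (add not (W implies (Z or Y))):
    not (W implies (Z or Y)): α-rule — add W, not (Z or Y).
    not (Z or Y): α-rule — add not Z, not Y.
    ((not V or not W) implies V): β-rule — branch into not (not V or not W)  //  V.
      branch 1.1 (add not (not V or not W)):
        not (not V or not W): α-rule — add not not V, not not W.
        ○ open, literals {V=T, W=T, Y=F, Z=F}.
      branch 1.2 (add V):
        ○ open, literals {V=T, W=T, Y=F, Z=F}.
  branch 2 (add (Z or W)):
    ((not V or not W) implies V): β-rule — branch into not (not V or not W)  //  V.
      branch 2.1 (add not (not V or not W)):
        not (not V or not W): α-rule — add not not V, not not W.
        (Z or W): β-rule — branch into Z  //  W.
          branch 2.1.1 (add Z):
            ○ open, literals {V=T, W=T, Z=T}.
          branch 2.1.2 (add W):
            ○ open, literals {V=T, W=T}.
      branch 2.2 (add V):
        (Z or W): β-rule — branch into Z  //  W.
          branch 2.2.1 (add Z):
            ○ open, literals {V=T, Z=T}.
          branch 2.2.2 (add W):
            ○ open, literals {V=T, W=T}.
0 branches closed, 6 open.
Each open branch fixes some atoms; the unmentioned ones are free. Counting distinct full assignments: branch {V=T, W=T, Y=F, Z=F} (X) contributes 2 new; branch {V=T, W=T, Y=F, Z=F} (X) contributes 0 new; branch {V=T, W=T, Z=T} (Y, X) contributes 4 new; branch {V=T, W=T} (Y, Z, X) contributes 2 new; branch {V=T, Z=T} (W, Y, X) contributes 4 new; branch {V=T, W=T} (Y, Z, X) contributes 0 new. Total: 12.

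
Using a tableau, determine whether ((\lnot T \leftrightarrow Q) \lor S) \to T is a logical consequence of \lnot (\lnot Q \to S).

Initial set: {\lnot (\lnot Q \to S); \lnot (((\lnot T \leftrightarrow Q) \lor S) \to T)}.
\lnot (\lnot Q \to S): α-rule — add \lnot Q, \lnot S.
\lnot (((\lnot T \leftrightarrow Q) \lor S) \to T): α-rule — add ((\lnot T \leftrightarrow Q) \lor S), \lnot T.
((\lnot T \leftrightarrow Q) \lor S): β-rule — branch into (\lnot T \leftrightarrow Q)  //  S.
  branch 1 (add (\lnot T \leftrightarrow Q)):
    (\lnot T \leftrightarrow Q): β-rule — branch into \lnot T, Q  //  \lnot \lnot T, \lnot Q.
      branch 1.1 (add \lnot T, Q):
        × closes — contains both Q and \lnot Q.
      branch 1.2 (add \lnot \lnot T, \lnot Q):
        × closes — contains both T and \lnot T.
  branch 2 (add S):
    × closes — contains both S and \lnot S.
All 3 branches close.
Every branch closed, so the premises entail the conclusion.

Yes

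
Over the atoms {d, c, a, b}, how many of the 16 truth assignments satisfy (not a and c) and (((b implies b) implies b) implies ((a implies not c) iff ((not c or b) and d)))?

Initial set: {((not a and c) and (((b implies b) implies b) implies ((a implies not c) iff ((not c or b) and d))))}.
((not a and c) and (((b implies b) implies b) implies ((a implies not c) iff ((not c or b) and d)))): α-rule — add (not a and c), (((b implies b) implies b) implies ((a implies not c) iff ((not c or b) and d))).
(not a and c): α-rule — add not a, c.
(((b implies b) implies b) implies ((a implies not c) iff ((not c or b) and d))): β-rule — branch into not ((b implies b) implies b)  //  ((a implies not c) iff ((not c or b) and d)).
  branch 1 (add not ((b implies b) implies b)):
    not ((b implies b) implies b): α-rule — add (b implies b), not b.
    (b implies b): β-rule — branch into not b  //  b.
      branch 1.1 (add not b):
        ○ open, literals {a=0, b=0, c=1}.
      branch 1.2 (add b):
        × closes — contains both b and not b.
  branch 2 (add ((a implies not c) iff ((not c or b) and d))):
    ((a implies not c) iff ((not c or b) and d)): β-rule — branch into (a implies not c), ((not c or b) and d)  //  not (a implies not c), not ((not c or b) and d).
      branch 2.1 (add (a implies not c), ((not c or b) and d)):
        ((not c or b) and d): α-rule — add (not c or b), d.
        (a implies not c): β-rule — branch into not a  //  not c.
          branch 2.1.1 (add not a):
            (not c or b): β-rule — branch into not c  //  b.
              branch 2.1.1.1 (add not c):
                × closes — contains both c and not c.
              branch 2.1.1.2 (add b):
                ○ open, literals {a=0, b=1, c=1, d=1}.
          branch 2.1.2 (add not c):
            × closes — contains both c and not c.
      branch 2.2 (add not (a implies not c), not ((not c or b) and d)):
        not (a implies not c): α-rule — add a, not not c.
        × closes — contains both a and not a.
4 branches closed, 2 open.
Each open branch fixes some atoms; the unmentioned ones are free. Counting distinct full assignments: branch {a=0, b=0, c=1} (d) contributes 2 new; branch {a=0, b=1, c=1, d=1} (none free) contributes 1 new. Total: 3.

3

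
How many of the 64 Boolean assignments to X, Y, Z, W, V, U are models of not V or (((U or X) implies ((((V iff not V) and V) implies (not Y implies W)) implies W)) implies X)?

52

Initial set: {(not V or (((U or X) implies ((((V iff not V) and V) implies (not Y implies W)) implies W)) implies X))}.
(not V or (((U or X) implies ((((V iff not V) and V) implies (not Y implies W)) implies W)) implies X)): β-rule — branch into not V  //  (((U or X) implies ((((V iff not V) and V) implies (not Y implies W)) implies W)) implies X).
  branch 1 (add not V):
    ○ open, literals {V=F}.
  branch 2 (add (((U or X) implies ((((V iff not V) and V) implies (not Y implies W)) implies W)) implies X)):
    (((U or X) implies ((((V iff not V) and V) implies (not Y implies W)) implies W)) implies X): β-rule — branch into not ((U or X) implies ((((V iff not V) and V) implies (not Y implies W)) implies W))  //  X.
      branch 2.1 (add not ((U or X) implies ((((V iff not V) and V) implies (not Y implies W)) implies W))):
        not ((U or X) implies ((((V iff not V) and V) implies (not Y implies W)) implies W)): α-rule — add (U or X), not ((((V iff not V) and V) implies (not Y implies W)) implies W).
        not ((((V iff not V) and V) implies (not Y implies W)) implies W): α-rule — add (((V iff not V) and V) implies (not Y implies W)), not W.
        (U or X): β-rule — branch into U  //  X.
          branch 2.1.1 (add U):
            (((V iff not V) and V) implies (not Y implies W)): β-rule — branch into not ((V iff not V) and V)  //  (not Y implies W).
              branch 2.1.1.1 (add not ((V iff not V) and V)):
                not ((V iff not V) and V): β-rule — branch into not (V iff not V)  //  not V.
                  branch 2.1.1.1.1 (add not (V iff not V)):
                    not (V iff not V): β-rule — branch into V, not not V  //  not V, not V.
                      branch 2.1.1.1.1.1 (add V, not not V):
                        ○ open, literals {U=T, V=T, W=F}.
                      branch 2.1.1.1.1.2 (add not V, not V):
                        ○ open, literals {U=T, V=F, W=F}.
                  branch 2.1.1.1.2 (add not V):
                    ○ open, literals {U=T, V=F, W=F}.
              branch 2.1.1.2 (add (not Y implies W)):
                (not Y implies W): β-rule — branch into not not Y  //  W.
                  branch 2.1.1.2.1 (add not not Y):
                    ○ open, literals {U=T, W=F, Y=T}.
                  branch 2.1.1.2.2 (add W):
                    × closes — contains both W and not W.
          branch 2.1.2 (add X):
            (((V iff not V) and V) implies (not Y implies W)): β-rule — branch into not ((V iff not V) and V)  //  (not Y implies W).
              branch 2.1.2.1 (add not ((V iff not V) and V)):
                not ((V iff not V) and V): β-rule — branch into not (V iff not V)  //  not V.
                  branch 2.1.2.1.1 (add not (V iff not V)):
                    not (V iff not V): β-rule — branch into V, not not V  //  not V, not V.
                      branch 2.1.2.1.1.1 (add V, not not V):
                        ○ open, literals {V=T, W=F, X=T}.
                      branch 2.1.2.1.1.2 (add not V, not V):
                        ○ open, literals {V=F, W=F, X=T}.
                  branch 2.1.2.1.2 (add not V):
                    ○ open, literals {V=F, W=F, X=T}.
              branch 2.1.2.2 (add (not Y implies W)):
                (not Y implies W): β-rule — branch into not not Y  //  W.
                  branch 2.1.2.2.1 (add not not Y):
                    ○ open, literals {W=F, X=T, Y=T}.
                  branch 2.1.2.2.2 (add W):
                    × closes — contains both W and not W.
      branch 2.2 (add X):
        ○ open, literals {X=T}.
2 branches closed, 10 open.
Each open branch fixes some atoms; the unmentioned ones are free. Counting distinct full assignments: branch {V=F} (X, Y, Z, W, U) contributes 32 new; branch {U=T, V=T, W=F} (X, Y, Z) contributes 8 new; branch {U=T, V=F, W=F} (X, Y, Z) contributes 0 new; branch {U=T, V=F, W=F} (X, Y, Z) contributes 0 new; branch {U=T, W=F, Y=T} (X, Z, V) contributes 0 new; branch {V=T, W=F, X=T} (Y, Z, U) contributes 4 new; branch {V=F, W=F, X=T} (Y, Z, U) contributes 0 new; branch {V=F, W=F, X=T} (Y, Z, U) contributes 0 new; branch {W=F, X=T, Y=T} (Z, V, U) contributes 0 new; branch {X=T} (Y, Z, W, V, U) contributes 8 new. Total: 52.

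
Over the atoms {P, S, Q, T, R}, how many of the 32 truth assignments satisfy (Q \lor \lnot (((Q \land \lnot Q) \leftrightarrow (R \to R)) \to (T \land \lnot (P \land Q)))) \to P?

Initial set: {((Q \lor \lnot (((Q \land \lnot Q) \leftrightarrow (R \to R)) \to (T \land \lnot (P \land Q)))) \to P)}.
((Q \lor \lnot (((Q \land \lnot Q) \leftrightarrow (R \to R)) \to (T \land \lnot (P \land Q)))) \to P): β-rule — branch into \lnot (Q \lor \lnot (((Q \land \lnot Q) \leftrightarrow (R \to R)) \to (T \land \lnot (P \land Q))))  //  P.
  branch 1 (add \lnot (Q \lor \lnot (((Q \land \lnot Q) \leftrightarrow (R \to R)) \to (T \land \lnot (P \land Q))))):
    \lnot (Q \lor \lnot (((Q \land \lnot Q) \leftrightarrow (R \to R)) \to (T \land \lnot (P \land Q)))): α-rule — add \lnot Q, \lnot \lnot (((Q \land \lnot Q) \leftrightarrow (R \to R)) \to (T \land \lnot (P \land Q))).
    \lnot \lnot (((Q \land \lnot Q) \leftrightarrow (R \to R)) \to (T \land \lnot (P \land Q))): β-rule — branch into \lnot ((Q \land \lnot Q) \leftrightarrow (R \to R))  //  (T \land \lnot (P \land Q)).
      branch 1.1 (add \lnot ((Q \land \lnot Q) \leftrightarrow (R \to R))):
        \lnot ((Q \land \lnot Q) \leftrightarrow (R \to R)): β-rule — branch into (Q \land \lnot Q), \lnot (R \to R)  //  \lnot (Q \land \lnot Q), (R \to R).
          branch 1.1.1 (add (Q \land \lnot Q), \lnot (R \to R)):
            (Q \land \lnot Q): α-rule — add Q, \lnot Q.
            × closes — contains both Q and \lnot Q.
          branch 1.1.2 (add \lnot (Q \land \lnot Q), (R \to R)):
            \lnot (Q \land \lnot Q): β-rule — branch into \lnot Q  //  \lnot \lnot Q.
              branch 1.1.2.1 (add \lnot Q):
                (R \to R): β-rule — branch into \lnot R  //  R.
                  branch 1.1.2.1.1 (add \lnot R):
                    ○ open, literals {Q=F, R=F}.
                  branch 1.1.2.1.2 (add R):
                    ○ open, literals {Q=F, R=T}.
              branch 1.1.2.2 (add \lnot \lnot Q):
                × closes — contains both Q and \lnot Q.
      branch 1.2 (add (T \land \lnot (P \land Q))):
        (T \land \lnot (P \land Q)): α-rule — add T, \lnot (P \land Q).
        \lnot (P \land Q): β-rule — branch into \lnot P  //  \lnot Q.
          branch 1.2.1 (add \lnot P):
            ○ open, literals {P=F, Q=F, T=T}.
          branch 1.2.2 (add \lnot Q):
            ○ open, literals {Q=F, T=T}.
  branch 2 (add P):
    ○ open, literals {P=T}.
2 branches closed, 5 open.
Each open branch fixes some atoms; the unmentioned ones are free. Counting distinct full assignments: branch {Q=F, R=F} (P, S, T) contributes 8 new; branch {Q=F, R=T} (P, S, T) contributes 8 new; branch {P=F, Q=F, T=T} (S, R) contributes 0 new; branch {Q=F, T=T} (P, S, R) contributes 0 new; branch {P=T} (S, Q, T, R) contributes 8 new. Total: 24.

24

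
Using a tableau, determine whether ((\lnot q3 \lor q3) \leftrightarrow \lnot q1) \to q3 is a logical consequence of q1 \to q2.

No

Initial set: {(q1 \to q2); \lnot (((\lnot q3 \lor q3) \leftrightarrow \lnot q1) \to q3)}.
\lnot (((\lnot q3 \lor q3) \leftrightarrow \lnot q1) \to q3): α-rule — add ((\lnot q3 \lor q3) \leftrightarrow \lnot q1), \lnot q3.
(q1 \to q2): β-rule — branch into \lnot q1  //  q2.
  branch 1 (add \lnot q1):
    ((\lnot q3 \lor q3) \leftrightarrow \lnot q1): β-rule — branch into (\lnot q3 \lor q3), \lnot q1  //  \lnot (\lnot q3 \lor q3), \lnot \lnot q1.
      branch 1.1 (add (\lnot q3 \lor q3), \lnot q1):
        (\lnot q3 \lor q3): β-rule — branch into \lnot q3  //  q3.
          branch 1.1.1 (add \lnot q3):
            ○ open, literals {q1=0, q3=0}.
          branch 1.1.2 (add q3):
            × closes — contains both q3 and \lnot q3.
      branch 1.2 (add \lnot (\lnot q3 \lor q3), \lnot \lnot q1):
        × closes — contains both q1 and \lnot q1.
  branch 2 (add q2):
    ((\lnot q3 \lor q3) \leftrightarrow \lnot q1): β-rule — branch into (\lnot q3 \lor q3), \lnot q1  //  \lnot (\lnot q3 \lor q3), \lnot \lnot q1.
      branch 2.1 (add (\lnot q3 \lor q3), \lnot q1):
        (\lnot q3 \lor q3): β-rule — branch into \lnot q3  //  q3.
          branch 2.1.1 (add \lnot q3):
            ○ open, literals {q1=0, q2=1, q3=0}.
          branch 2.1.2 (add q3):
            × closes — contains both q3 and \lnot q3.
      branch 2.2 (add \lnot (\lnot q3 \lor q3), \lnot \lnot q1):
        \lnot (\lnot q3 \lor q3): α-rule — add \lnot \lnot q3, \lnot q3.
        × closes — contains both q3 and \lnot q3.
4 branches closed, 2 open.
An open branch gives a countermodel: q1=0, q3=0 (unmentioned atoms arbitrary); the premises hold there but the conclusion fails.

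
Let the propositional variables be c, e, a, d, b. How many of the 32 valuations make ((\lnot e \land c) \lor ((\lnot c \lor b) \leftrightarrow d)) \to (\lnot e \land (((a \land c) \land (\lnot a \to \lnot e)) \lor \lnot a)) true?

Initial set: {(((\lnot e \land c) \lor ((\lnot c \lor b) \leftrightarrow d)) \to (\lnot e \land (((a \land c) \land (\lnot a \to \lnot e)) \lor \lnot a)))}.
(((\lnot e \land c) \lor ((\lnot c \lor b) \leftrightarrow d)) \to (\lnot e \land (((a \land c) \land (\lnot a \to \lnot e)) \lor \lnot a))): β-rule — branch into \lnot ((\lnot e \land c) \lor ((\lnot c \lor b) \leftrightarrow d))  //  (\lnot e \land (((a \land c) \land (\lnot a \to \lnot e)) \lor \lnot a)).
  branch 1 (add \lnot ((\lnot e \land c) \lor ((\lnot c \lor b) \leftrightarrow d))):
    \lnot ((\lnot e \land c) \lor ((\lnot c \lor b) \leftrightarrow d)): α-rule — add \lnot (\lnot e \land c), \lnot ((\lnot c \lor b) \leftrightarrow d).
    \lnot (\lnot e \land c): β-rule — branch into \lnot \lnot e  //  \lnot c.
      branch 1.1 (add \lnot \lnot e):
        \lnot ((\lnot c \lor b) \leftrightarrow d): β-rule — branch into (\lnot c \lor b), \lnot d  //  \lnot (\lnot c \lor b), d.
          branch 1.1.1 (add (\lnot c \lor b), \lnot d):
            (\lnot c \lor b): β-rule — branch into \lnot c  //  b.
              branch 1.1.1.1 (add \lnot c):
                ○ open, literals {c=0, d=0, e=1}.
              branch 1.1.1.2 (add b):
                ○ open, literals {b=1, d=0, e=1}.
          branch 1.1.2 (add \lnot (\lnot c \lor b), d):
            \lnot (\lnot c \lor b): α-rule — add \lnot \lnot c, \lnot b.
            ○ open, literals {b=0, c=1, d=1, e=1}.
      branch 1.2 (add \lnot c):
        \lnot ((\lnot c \lor b) \leftrightarrow d): β-rule — branch into (\lnot c \lor b), \lnot d  //  \lnot (\lnot c \lor b), d.
          branch 1.2.1 (add (\lnot c \lor b), \lnot d):
            (\lnot c \lor b): β-rule — branch into \lnot c  //  b.
              branch 1.2.1.1 (add \lnot c):
                ○ open, literals {c=0, d=0}.
              branch 1.2.1.2 (add b):
                ○ open, literals {b=1, c=0, d=0}.
          branch 1.2.2 (add \lnot (\lnot c \lor b), d):
            \lnot (\lnot c \lor b): α-rule — add \lnot \lnot c, \lnot b.
            × closes — contains both c and \lnot c.
  branch 2 (add (\lnot e \land (((a \land c) \land (\lnot a \to \lnot e)) \lor \lnot a))):
    (\lnot e \land (((a \land c) \land (\lnot a \to \lnot e)) \lor \lnot a)): α-rule — add \lnot e, (((a \land c) \land (\lnot a \to \lnot e)) \lor \lnot a).
    (((a \land c) \land (\lnot a \to \lnot e)) \lor \lnot a): β-rule — branch into ((a \land c) \land (\lnot a \to \lnot e))  //  \lnot a.
      branch 2.1 (add ((a \land c) \land (\lnot a \to \lnot e))):
        ((a \land c) \land (\lnot a \to \lnot e)): α-rule — add (a \land c), (\lnot a \to \lnot e).
        (a \land c): α-rule — add a, c.
        (\lnot a \to \lnot e): β-rule — branch into \lnot \lnot a  //  \lnot e.
          branch 2.1.1 (add \lnot \lnot a):
            ○ open, literals {a=1, c=1, e=0}.
          branch 2.1.2 (add \lnot e):
            ○ open, literals {a=1, c=1, e=0}.
      branch 2.2 (add \lnot a):
        ○ open, literals {a=0, e=0}.
1 branch closed, 8 open.
Each open branch fixes some atoms; the unmentioned ones are free. Counting distinct full assignments: branch {c=0, d=0, e=1} (a, b) contributes 4 new; branch {b=1, d=0, e=1} (c, a) contributes 2 new; branch {b=0, c=1, d=1, e=1} (a) contributes 2 new; branch {c=0, d=0} (e, a, b) contributes 4 new; branch {b=1, c=0, d=0} (e, a) contributes 0 new; branch {a=1, c=1, e=0} (d, b) contributes 4 new; branch {a=1, c=1, e=0} (d, b) contributes 0 new; branch {a=0, e=0} (c, d, b) contributes 6 new. Total: 22.

22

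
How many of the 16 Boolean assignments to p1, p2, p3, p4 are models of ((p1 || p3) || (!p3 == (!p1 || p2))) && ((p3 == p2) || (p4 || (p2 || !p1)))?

15

Initial set: {(((p1 || p3) || (!p3 == (!p1 || p2))) && ((p3 == p2) || (p4 || (p2 || !p1))))}.
(((p1 || p3) || (!p3 == (!p1 || p2))) && ((p3 == p2) || (p4 || (p2 || !p1)))): α-rule — add ((p1 || p3) || (!p3 == (!p1 || p2))), ((p3 == p2) || (p4 || (p2 || !p1))).
((p1 || p3) || (!p3 == (!p1 || p2))): β-rule — branch into (p1 || p3)  //  (!p3 == (!p1 || p2)).
  branch 1 (add (p1 || p3)):
    ((p3 == p2) || (p4 || (p2 || !p1))): β-rule — branch into (p3 == p2)  //  (p4 || (p2 || !p1)).
      branch 1.1 (add (p3 == p2)):
        (p1 || p3): β-rule — branch into p1  //  p3.
          branch 1.1.1 (add p1):
            (p3 == p2): β-rule — branch into p3, p2  //  !p3, !p2.
              branch 1.1.1.1 (add p3, p2):
                ○ open, literals {p1=1, p2=1, p3=1}.
              branch 1.1.1.2 (add !p3, !p2):
                ○ open, literals {p1=1, p2=0, p3=0}.
          branch 1.1.2 (add p3):
            (p3 == p2): β-rule — branch into p3, p2  //  !p3, !p2.
              branch 1.1.2.1 (add p3, p2):
                ○ open, literals {p2=1, p3=1}.
              branch 1.1.2.2 (add !p3, !p2):
                × closes — contains both p3 and !p3.
      branch 1.2 (add (p4 || (p2 || !p1))):
        (p1 || p3): β-rule — branch into p1  //  p3.
          branch 1.2.1 (add p1):
            (p4 || (p2 || !p1)): β-rule — branch into p4  //  (p2 || !p1).
              branch 1.2.1.1 (add p4):
                ○ open, literals {p1=1, p4=1}.
              branch 1.2.1.2 (add (p2 || !p1)):
                (p2 || !p1): β-rule — branch into p2  //  !p1.
                  branch 1.2.1.2.1 (add p2):
                    ○ open, literals {p1=1, p2=1}.
                  branch 1.2.1.2.2 (add !p1):
                    × closes — contains both p1 and !p1.
          branch 1.2.2 (add p3):
            (p4 || (p2 || !p1)): β-rule — branch into p4  //  (p2 || !p1).
              branch 1.2.2.1 (add p4):
                ○ open, literals {p3=1, p4=1}.
              branch 1.2.2.2 (add (p2 || !p1)):
                (p2 || !p1): β-rule — branch into p2  //  !p1.
                  branch 1.2.2.2.1 (add p2):
                    ○ open, literals {p2=1, p3=1}.
                  branch 1.2.2.2.2 (add !p1):
                    ○ open, literals {p1=0, p3=1}.
  branch 2 (add (!p3 == (!p1 || p2))):
    ((p3 == p2) || (p4 || (p2 || !p1))): β-rule — branch into (p3 == p2)  //  (p4 || (p2 || !p1)).
      branch 2.1 (add (p3 == p2)):
        (!p3 == (!p1 || p2)): β-rule — branch into !p3, (!p1 || p2)  //  !!p3, !(!p1 || p2).
          branch 2.1.1 (add !p3, (!p1 || p2)):
            (p3 == p2): β-rule — branch into p3, p2  //  !p3, !p2.
              branch 2.1.1.1 (add p3, p2):
                × closes — contains both p3 and !p3.
              branch 2.1.1.2 (add !p3, !p2):
                (!p1 || p2): β-rule — branch into !p1  //  p2.
                  branch 2.1.1.2.1 (add !p1):
                    ○ open, literals {p1=0, p2=0, p3=0}.
                  branch 2.1.1.2.2 (add p2):
                    × closes — contains both p2 and !p2.
          branch 2.1.2 (add !!p3, !(!p1 || p2)):
            !(!p1 || p2): α-rule — add !!p1, !p2.
            (p3 == p2): β-rule — branch into p3, p2  //  !p3, !p2.
              branch 2.1.2.1 (add p3, p2):
                × closes — contains both p2 and !p2.
              branch 2.1.2.2 (add !p3, !p2):
                × closes — contains both p3 and !p3.
      branch 2.2 (add (p4 || (p2 || !p1))):
        (!p3 == (!p1 || p2)): β-rule — branch into !p3, (!p1 || p2)  //  !!p3, !(!p1 || p2).
          branch 2.2.1 (add !p3, (!p1 || p2)):
            (p4 || (p2 || !p1)): β-rule — branch into p4  //  (p2 || !p1).
              branch 2.2.1.1 (add p4):
                (!p1 || p2): β-rule — branch into !p1  //  p2.
                  branch 2.2.1.1.1 (add !p1):
                    ○ open, literals {p1=0, p3=0, p4=1}.
                  branch 2.2.1.1.2 (add p2):
                    ○ open, literals {p2=1, p3=0, p4=1}.
              branch 2.2.1.2 (add (p2 || !p1)):
                (!p1 || p2): β-rule — branch into !p1  //  p2.
                  branch 2.2.1.2.1 (add !p1):
                    (p2 || !p1): β-rule — branch into p2  //  !p1.
                      branch 2.2.1.2.1.1 (add p2):
                        ○ open, literals {p1=0, p2=1, p3=0}.
                      branch 2.2.1.2.1.2 (add !p1):
                        ○ open, literals {p1=0, p3=0}.
                  branch 2.2.1.2.2 (add p2):
                    (p2 || !p1): β-rule — branch into p2  //  !p1.
                      branch 2.2.1.2.2.1 (add p2):
                        ○ open, literals {p2=1, p3=0}.
                      branch 2.2.1.2.2.2 (add !p1):
                        ○ open, literals {p1=0, p2=1, p3=0}.
          branch 2.2.2 (add !!p3, !(!p1 || p2)):
            !(!p1 || p2): α-rule — add !!p1, !p2.
            (p4 || (p2 || !p1)): β-rule — branch into p4  //  (p2 || !p1).
              branch 2.2.2.1 (add p4):
                ○ open, literals {p1=1, p2=0, p3=1, p4=1}.
              branch 2.2.2.2 (add (p2 || !p1)):
                (p2 || !p1): β-rule — branch into p2  //  !p1.
                  branch 2.2.2.2.1 (add p2):
                    × closes — contains both p2 and !p2.
                  branch 2.2.2.2.2 (add !p1):
                    × closes — contains both p1 and !p1.
8 branches closed, 16 open.
Each open branch fixes some atoms; the unmentioned ones are free. Counting distinct full assignments: branch {p1=1, p2=1, p3=1} (p4) contributes 2 new; branch {p1=1, p2=0, p3=0} (p4) contributes 2 new; branch {p2=1, p3=1} (p1, p4) contributes 2 new; branch {p1=1, p4=1} (p2, p3) contributes 2 new; branch {p1=1, p2=1} (p3, p4) contributes 1 new; branch {p3=1, p4=1} (p1, p2) contributes 1 new; branch {p2=1, p3=1} (p1, p4) contributes 0 new; branch {p1=0, p3=1} (p2, p4) contributes 1 new; branch {p1=0, p2=0, p3=0} (p4) contributes 2 new; branch {p1=0, p3=0, p4=1} (p2) contributes 1 new; branch {p2=1, p3=0, p4=1} (p1) contributes 0 new; branch {p1=0, p2=1, p3=0} (p4) contributes 1 new; branch {p1=0, p3=0} (p2, p4) contributes 0 new; branch {p2=1, p3=0} (p1, p4) contributes 0 new; branch {p1=0, p2=1, p3=0} (p4) contributes 0 new; branch {p1=1, p2=0, p3=1, p4=1} (none free) contributes 0 new. Total: 15.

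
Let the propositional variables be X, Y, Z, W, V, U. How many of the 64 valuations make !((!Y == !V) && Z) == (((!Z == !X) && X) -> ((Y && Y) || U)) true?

48

Initial set: {(!((!Y == !V) && Z) == (((!Z == !X) && X) -> ((Y && Y) || U)))}.
(!((!Y == !V) && Z) == (((!Z == !X) && X) -> ((Y && Y) || U))): β-rule — branch into !((!Y == !V) && Z), (((!Z == !X) && X) -> ((Y && Y) || U))  //  !!((!Y == !V) && Z), !(((!Z == !X) && X) -> ((Y && Y) || U)).
  branch 1 (add !((!Y == !V) && Z), (((!Z == !X) && X) -> ((Y && Y) || U))):
    !((!Y == !V) && Z): β-rule — branch into !(!Y == !V)  //  !Z.
      branch 1.1 (add !(!Y == !V)):
        (((!Z == !X) && X) -> ((Y && Y) || U)): β-rule — branch into !((!Z == !X) && X)  //  ((Y && Y) || U).
          branch 1.1.1 (add !((!Z == !X) && X)):
            !(!Y == !V): β-rule — branch into !Y, !!V  //  !!Y, !V.
              branch 1.1.1.1 (add !Y, !!V):
                !((!Z == !X) && X): β-rule — branch into !(!Z == !X)  //  !X.
                  branch 1.1.1.1.1 (add !(!Z == !X)):
                    !(!Z == !X): β-rule — branch into !Z, !!X  //  !!Z, !X.
                      branch 1.1.1.1.1.1 (add !Z, !!X):
                        ○ open, literals {V=T, X=T, Y=F, Z=F}.
                      branch 1.1.1.1.1.2 (add !!Z, !X):
                        ○ open, literals {V=T, X=F, Y=F, Z=T}.
                  branch 1.1.1.1.2 (add !X):
                    ○ open, literals {V=T, X=F, Y=F}.
              branch 1.1.1.2 (add !!Y, !V):
                !((!Z == !X) && X): β-rule — branch into !(!Z == !X)  //  !X.
                  branch 1.1.1.2.1 (add !(!Z == !X)):
                    !(!Z == !X): β-rule — branch into !Z, !!X  //  !!Z, !X.
                      branch 1.1.1.2.1.1 (add !Z, !!X):
                        ○ open, literals {V=F, X=T, Y=T, Z=F}.
                      branch 1.1.1.2.1.2 (add !!Z, !X):
                        ○ open, literals {V=F, X=F, Y=T, Z=T}.
                  branch 1.1.1.2.2 (add !X):
                    ○ open, literals {V=F, X=F, Y=T}.
          branch 1.1.2 (add ((Y && Y) || U)):
            !(!Y == !V): β-rule — branch into !Y, !!V  //  !!Y, !V.
              branch 1.1.2.1 (add !Y, !!V):
                ((Y && Y) || U): β-rule — branch into (Y && Y)  //  U.
                  branch 1.1.2.1.1 (add (Y && Y)):
                    (Y && Y): α-rule — add Y, Y.
                    × closes — contains both Y and !Y.
                  branch 1.1.2.1.2 (add U):
                    ○ open, literals {U=T, V=T, Y=F}.
              branch 1.1.2.2 (add !!Y, !V):
                ((Y && Y) || U): β-rule — branch into (Y && Y)  //  U.
                  branch 1.1.2.2.1 (add (Y && Y)):
                    (Y && Y): α-rule — add Y, Y.
                    ○ open, literals {V=F, Y=T}.
                  branch 1.1.2.2.2 (add U):
                    ○ open, literals {U=T, V=F, Y=T}.
      branch 1.2 (add !Z):
        (((!Z == !X) && X) -> ((Y && Y) || U)): β-rule — branch into !((!Z == !X) && X)  //  ((Y && Y) || U).
          branch 1.2.1 (add !((!Z == !X) && X)):
            !((!Z == !X) && X): β-rule — branch into !(!Z == !X)  //  !X.
              branch 1.2.1.1 (add !(!Z == !X)):
                !(!Z == !X): β-rule — branch into !Z, !!X  //  !!Z, !X.
                  branch 1.2.1.1.1 (add !Z, !!X):
                    ○ open, literals {X=T, Z=F}.
                  branch 1.2.1.1.2 (add !!Z, !X):
                    × closes — contains both Z and !Z.
              branch 1.2.1.2 (add !X):
                ○ open, literals {X=F, Z=F}.
          branch 1.2.2 (add ((Y && Y) || U)):
            ((Y && Y) || U): β-rule — branch into (Y && Y)  //  U.
              branch 1.2.2.1 (add (Y && Y)):
                (Y && Y): α-rule — add Y, Y.
                ○ open, literals {Y=T, Z=F}.
              branch 1.2.2.2 (add U):
                ○ open, literals {U=T, Z=F}.
  branch 2 (add !!((!Y == !V) && Z), !(((!Z == !X) && X) -> ((Y && Y) || U))):
    !!((!Y == !V) && Z): α-rule — add (!Y == !V), Z.
    !(((!Z == !X) && X) -> ((Y && Y) || U)): α-rule — add ((!Z == !X) && X), !((Y && Y) || U).
    ((!Z == !X) && X): α-rule — add (!Z == !X), X.
    !((Y && Y) || U): α-rule — add !(Y && Y), !U.
    (!Y == !V): β-rule — branch into !Y, !V  //  !!Y, !!V.
      branch 2.1 (add !Y, !V):
        (!Z == !X): β-rule — branch into !Z, !X  //  !!Z, !!X.
          branch 2.1.1 (add !Z, !X):
            × closes — contains both Z and !Z.
          branch 2.1.2 (add !!Z, !!X):
            !(Y && Y): β-rule — branch into !Y  //  !Y.
              branch 2.1.2.1 (add !Y):
                ○ open, literals {U=F, V=F, X=T, Y=F, Z=T}.
              branch 2.1.2.2 (add !Y):
                ○ open, literals {U=F, V=F, X=T, Y=F, Z=T}.
      branch 2.2 (add !!Y, !!V):
        (!Z == !X): β-rule — branch into !Z, !X  //  !!Z, !!X.
          branch 2.2.1 (add !Z, !X):
            × closes — contains both Z and !Z.
          branch 2.2.2 (add !!Z, !!X):
            !(Y && Y): β-rule — branch into !Y  //  !Y.
              branch 2.2.2.1 (add !Y):
                × closes — contains both Y and !Y.
              branch 2.2.2.2 (add !Y):
                × closes — contains both Y and !Y.
6 branches closed, 15 open.
Each open branch fixes some atoms; the unmentioned ones are free. Counting distinct full assignments: branch {V=T, X=T, Y=F, Z=F} (W, U) contributes 4 new; branch {V=T, X=F, Y=F, Z=T} (W, U) contributes 4 new; branch {V=T, X=F, Y=F} (Z, W, U) contributes 4 new; branch {V=F, X=T, Y=T, Z=F} (W, U) contributes 4 new; branch {V=F, X=F, Y=T, Z=T} (W, U) contributes 4 new; branch {V=F, X=F, Y=T} (Z, W, U) contributes 4 new; branch {U=T, V=T, Y=F} (X, Z, W) contributes 2 new; branch {V=F, Y=T} (X, Z, W, U) contributes 4 new; branch {U=T, V=F, Y=T} (X, Z, W) contributes 0 new; branch {X=T, Z=F} (Y, W, V, U) contributes 8 new; branch {X=F, Z=F} (Y, W, V, U) contributes 8 new; branch {Y=T, Z=F} (X, W, V, U) contributes 0 new; branch {U=T, Z=F} (X, Y, W, V) contributes 0 new; branch {U=F, V=F, X=T, Y=F, Z=T} (W) contributes 2 new; branch {U=F, V=F, X=T, Y=F, Z=T} (W) contributes 0 new. Total: 48.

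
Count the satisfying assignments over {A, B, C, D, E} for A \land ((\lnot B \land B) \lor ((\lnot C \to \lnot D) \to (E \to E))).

16

Initial set: {T (A \land ((\lnot B \land B) \lor ((\lnot C \to \lnot D) \to (E \to E))))}.
T (A \land ((\lnot B \land B) \lor ((\lnot C \to \lnot D) \to (E \to E)))): α-rule — add T A, T ((\lnot B \land B) \lor ((\lnot C \to \lnot D) \to (E \to E))).
T ((\lnot B \land B) \lor ((\lnot C \to \lnot D) \to (E \to E))): β-rule — branch into T (\lnot B \land B)  //  T ((\lnot C \to \lnot D) \to (E \to E)).
  branch 1 (add T (\lnot B \land B)):
    T (\lnot B \land B): α-rule — add T \lnot B, T B.
    × closes — contains both B and \lnot B.
  branch 2 (add T ((\lnot C \to \lnot D) \to (E \to E))):
    T ((\lnot C \to \lnot D) \to (E \to E)): β-rule — branch into F (\lnot C \to \lnot D)  //  T (E \to E).
      branch 2.1 (add F (\lnot C \to \lnot D)):
        F (\lnot C \to \lnot D): α-rule — add T \lnot C, F \lnot D.
        ○ open, literals {A=true, C=false, D=true}.
      branch 2.2 (add T (E \to E)):
        T (E \to E): β-rule — branch into F E  //  T E.
          branch 2.2.1 (add F E):
            ○ open, literals {A=true, E=false}.
          branch 2.2.2 (add T E):
            ○ open, literals {A=true, E=true}.
1 branch closed, 3 open.
Each open branch fixes some atoms; the unmentioned ones are free. Counting distinct full assignments: branch {A=true, C=false, D=true} (B, E) contributes 4 new; branch {A=true, E=false} (B, C, D) contributes 6 new; branch {A=true, E=true} (B, C, D) contributes 6 new. Total: 16.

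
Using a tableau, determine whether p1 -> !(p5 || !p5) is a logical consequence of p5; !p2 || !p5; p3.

No

Initial set: {p5; (!p2 || !p5); p3; !(p1 -> !(p5 || !p5))}.
!(p1 -> !(p5 || !p5)): α-rule — add p1, !!(p5 || !p5).
(!p2 || !p5): β-rule — branch into !p2  //  !p5.
  branch 1 (add !p2):
    !!(p5 || !p5): β-rule — branch into p5  //  !p5.
      branch 1.1 (add p5):
        ○ open, literals {p1=T, p2=F, p3=T, p5=T}.
      branch 1.2 (add !p5):
        × closes — contains both p5 and !p5.
  branch 2 (add !p5):
    × closes — contains both p5 and !p5.
2 branches closed, 1 open.
An open branch gives a countermodel: p1=T, p2=F, p3=T, p5=T (unmentioned atoms arbitrary); the premises hold there but the conclusion fails.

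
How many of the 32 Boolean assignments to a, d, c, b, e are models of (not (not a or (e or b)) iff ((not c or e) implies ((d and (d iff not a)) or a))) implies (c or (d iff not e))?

Initial set: {((not (not a or (e or b)) iff ((not c or e) implies ((d and (d iff not a)) or a))) implies (c or (d iff not e)))}.
((not (not a or (e or b)) iff ((not c or e) implies ((d and (d iff not a)) or a))) implies (c or (d iff not e))): β-rule — branch into not (not (not a or (e or b)) iff ((not c or e) implies ((d and (d iff not a)) or a)))  //  (c or (d iff not e)).
  branch 1 (add not (not (not a or (e or b)) iff ((not c or e) implies ((d and (d iff not a)) or a)))):
    not (not (not a or (e or b)) iff ((not c or e) implies ((d and (d iff not a)) or a))): β-rule — branch into not (not a or (e or b)), not ((not c or e) implies ((d and (d iff not a)) or a))  //  not not (not a or (e or b)), ((not c or e) implies ((d and (d iff not a)) or a)).
      branch 1.1 (add not (not a or (e or b)), not ((not c or e) implies ((d and (d iff not a)) or a))):
        not (not a or (e or b)): α-rule — add not not a, not (e or b).
        not ((not c or e) implies ((d and (d iff not a)) or a)): α-rule — add (not c or e), not ((d and (d iff not a)) or a).
        not (e or b): α-rule — add not e, not b.
        not ((d and (d iff not a)) or a): α-rule — add not (d and (d iff not a)), not a.
        × closes — contains both a and not a.
      branch 1.2 (add not not (not a or (e or b)), ((not c or e) implies ((d and (d iff not a)) or a))):
        not not (not a or (e or b)): β-rule — branch into not a  //  (e or b).
          branch 1.2.1 (add not a):
            ((not c or e) implies ((d and (d iff not a)) or a)): β-rule — branch into not (not c or e)  //  ((d and (d iff not a)) or a).
              branch 1.2.1.1 (add not (not c or e)):
                not (not c or e): α-rule — add not not c, not e.
                ○ open, literals {a=F, c=T, e=F}.
              branch 1.2.1.2 (add ((d and (d iff not a)) or a)):
                ((d and (d iff not a)) or a): β-rule — branch into (d and (d iff not a))  //  a.
                  branch 1.2.1.2.1 (add (d and (d iff not a))):
                    (d and (d iff not a)): α-rule — add d, (d iff not a).
                    (d iff not a): β-rule — branch into d, not a  //  not d, not not a.
                      branch 1.2.1.2.1.1 (add d, not a):
                        ○ open, literals {a=F, d=T}.
                      branch 1.2.1.2.1.2 (add not d, not not a):
                        × closes — contains both d and not d.
                  branch 1.2.1.2.2 (add a):
                    × closes — contains both a and not a.
          branch 1.2.2 (add (e or b)):
            ((not c or e) implies ((d and (d iff not a)) or a)): β-rule — branch into not (not c or e)  //  ((d and (d iff not a)) or a).
              branch 1.2.2.1 (add not (not c or e)):
                not (not c or e): α-rule — add not not c, not e.
                (e or b): β-rule — branch into e  //  b.
                  branch 1.2.2.1.1 (add e):
                    × closes — contains both e and not e.
                  branch 1.2.2.1.2 (add b):
                    ○ open, literals {b=T, c=T, e=F}.
              branch 1.2.2.2 (add ((d and (d iff not a)) or a)):
                (e or b): β-rule — branch into e  //  b.
                  branch 1.2.2.2.1 (add e):
                    ((d and (d iff not a)) or a): β-rule — branch into (d and (d iff not a))  //  a.
                      branch 1.2.2.2.1.1 (add (d and (d iff not a))):
                        (d and (d iff not a)): α-rule — add d, (d iff not a).
                        (d iff not a): β-rule — branch into d, not a  //  not d, not not a.
                          branch 1.2.2.2.1.1.1 (add d, not a):
                            ○ open, literals {a=F, d=T, e=T}.
                          branch 1.2.2.2.1.1.2 (add not d, not not a):
                            × closes — contains both d and not d.
                      branch 1.2.2.2.1.2 (add a):
                        ○ open, literals {a=T, e=T}.
                  branch 1.2.2.2.2 (add b):
                    ((d and (d iff not a)) or a): β-rule — branch into (d and (d iff not a))  //  a.
                      branch 1.2.2.2.2.1 (add (d and (d iff not a))):
                        (d and (d iff not a)): α-rule — add d, (d iff not a).
                        (d iff not a): β-rule — branch into d, not a  //  not d, not not a.
                          branch 1.2.2.2.2.1.1 (add d, not a):
                            ○ open, literals {a=F, b=T, d=T}.
                          branch 1.2.2.2.2.1.2 (add not d, not not a):
                            × closes — contains both d and not d.
                      branch 1.2.2.2.2.2 (add a):
                        ○ open, literals {a=T, b=T}.
  branch 2 (add (c or (d iff not e))):
    (c or (d iff not e)): β-rule — branch into c  //  (d iff not e).
      branch 2.1 (add c):
        ○ open, literals {c=T}.
      branch 2.2 (add (d iff not e)):
        (d iff not e): β-rule — branch into d, not e  //  not d, not not e.
          branch 2.2.1 (add d, not e):
            ○ open, literals {d=T, e=F}.
          branch 2.2.2 (add not d, not not e):
            ○ open, literals {d=F, e=T}.
6 branches closed, 10 open.
Each open branch fixes some atoms; the unmentioned ones are free. Counting distinct full assignments: branch {a=F, c=T, e=F} (d, b) contributes 4 new; branch {a=F, d=T} (c, b, e) contributes 6 new; branch {b=T, c=T, e=F} (a, d) contributes 2 new; branch {a=F, d=T, e=T} (c, b) contributes 0 new; branch {a=T, e=T} (d, c, b) contributes 8 new; branch {a=F, b=T, d=T} (c, e) contributes 0 new; branch {a=T, b=T} (d, c, e) contributes 2 new; branch {c=T} (a, d, b, e) contributes 4 new; branch {d=T, e=F} (a, c, b) contributes 1 new; branch {d=F, e=T} (a, c, b) contributes 2 new. Total: 29.

29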